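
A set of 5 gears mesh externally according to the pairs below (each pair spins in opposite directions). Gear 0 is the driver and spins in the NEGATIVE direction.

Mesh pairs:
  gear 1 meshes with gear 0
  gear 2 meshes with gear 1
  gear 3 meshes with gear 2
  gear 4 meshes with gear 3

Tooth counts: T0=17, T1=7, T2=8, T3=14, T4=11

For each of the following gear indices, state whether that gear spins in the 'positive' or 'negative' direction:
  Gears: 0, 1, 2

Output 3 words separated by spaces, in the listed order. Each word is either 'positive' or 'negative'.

Gear 0 (driver): negative (depth 0)
  gear 1: meshes with gear 0 -> depth 1 -> positive (opposite of gear 0)
  gear 2: meshes with gear 1 -> depth 2 -> negative (opposite of gear 1)
  gear 3: meshes with gear 2 -> depth 3 -> positive (opposite of gear 2)
  gear 4: meshes with gear 3 -> depth 4 -> negative (opposite of gear 3)
Queried indices 0, 1, 2 -> negative, positive, negative

Answer: negative positive negative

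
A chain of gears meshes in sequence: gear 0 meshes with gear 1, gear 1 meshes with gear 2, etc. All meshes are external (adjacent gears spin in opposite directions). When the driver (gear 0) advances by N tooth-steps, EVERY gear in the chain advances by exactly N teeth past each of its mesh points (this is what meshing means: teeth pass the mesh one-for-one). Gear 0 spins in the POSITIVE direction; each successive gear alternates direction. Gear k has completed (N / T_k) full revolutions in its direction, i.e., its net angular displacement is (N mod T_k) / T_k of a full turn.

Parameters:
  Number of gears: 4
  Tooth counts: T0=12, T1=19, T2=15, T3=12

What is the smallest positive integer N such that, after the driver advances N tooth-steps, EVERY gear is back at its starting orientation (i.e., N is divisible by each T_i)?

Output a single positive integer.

Gear k returns to start when N is a multiple of T_k.
All gears at start simultaneously when N is a common multiple of [12, 19, 15, 12]; the smallest such N is lcm(12, 19, 15, 12).
Start: lcm = T0 = 12
Fold in T1=19: gcd(12, 19) = 1; lcm(12, 19) = 12 * 19 / 1 = 228 / 1 = 228
Fold in T2=15: gcd(228, 15) = 3; lcm(228, 15) = 228 * 15 / 3 = 3420 / 3 = 1140
Fold in T3=12: gcd(1140, 12) = 12; lcm(1140, 12) = 1140 * 12 / 12 = 13680 / 12 = 1140
Full cycle length = 1140

Answer: 1140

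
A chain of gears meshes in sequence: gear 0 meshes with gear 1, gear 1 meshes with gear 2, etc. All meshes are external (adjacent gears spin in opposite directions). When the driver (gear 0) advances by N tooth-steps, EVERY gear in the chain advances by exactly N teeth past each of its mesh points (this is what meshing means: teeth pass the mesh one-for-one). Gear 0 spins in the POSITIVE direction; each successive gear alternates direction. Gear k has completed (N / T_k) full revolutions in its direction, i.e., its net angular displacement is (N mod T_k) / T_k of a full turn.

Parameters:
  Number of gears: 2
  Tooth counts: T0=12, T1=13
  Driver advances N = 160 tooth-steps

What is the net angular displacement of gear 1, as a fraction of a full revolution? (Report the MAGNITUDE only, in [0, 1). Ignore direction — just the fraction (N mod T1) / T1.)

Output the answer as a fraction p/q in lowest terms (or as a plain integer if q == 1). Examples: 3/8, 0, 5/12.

Chain of 2 gears, tooth counts: [12, 13]
  gear 0: T0=12, direction=positive, advance = 160 mod 12 = 4 teeth = 4/12 turn
  gear 1: T1=13, direction=negative, advance = 160 mod 13 = 4 teeth = 4/13 turn
Gear 1: 160 mod 13 = 4
Fraction = 4 / 13 = 4/13 (gcd(4,13)=1) = 4/13

Answer: 4/13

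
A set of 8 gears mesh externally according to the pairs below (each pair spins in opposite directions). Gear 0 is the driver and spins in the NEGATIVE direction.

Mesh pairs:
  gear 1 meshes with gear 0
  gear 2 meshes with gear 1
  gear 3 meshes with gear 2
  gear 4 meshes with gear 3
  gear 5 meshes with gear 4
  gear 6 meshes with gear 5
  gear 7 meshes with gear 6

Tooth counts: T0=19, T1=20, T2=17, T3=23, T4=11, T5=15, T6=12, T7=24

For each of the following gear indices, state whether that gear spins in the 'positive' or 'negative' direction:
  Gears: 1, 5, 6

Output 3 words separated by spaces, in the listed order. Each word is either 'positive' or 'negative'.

Gear 0 (driver): negative (depth 0)
  gear 1: meshes with gear 0 -> depth 1 -> positive (opposite of gear 0)
  gear 2: meshes with gear 1 -> depth 2 -> negative (opposite of gear 1)
  gear 3: meshes with gear 2 -> depth 3 -> positive (opposite of gear 2)
  gear 4: meshes with gear 3 -> depth 4 -> negative (opposite of gear 3)
  gear 5: meshes with gear 4 -> depth 5 -> positive (opposite of gear 4)
  gear 6: meshes with gear 5 -> depth 6 -> negative (opposite of gear 5)
  gear 7: meshes with gear 6 -> depth 7 -> positive (opposite of gear 6)
Queried indices 1, 5, 6 -> positive, positive, negative

Answer: positive positive negative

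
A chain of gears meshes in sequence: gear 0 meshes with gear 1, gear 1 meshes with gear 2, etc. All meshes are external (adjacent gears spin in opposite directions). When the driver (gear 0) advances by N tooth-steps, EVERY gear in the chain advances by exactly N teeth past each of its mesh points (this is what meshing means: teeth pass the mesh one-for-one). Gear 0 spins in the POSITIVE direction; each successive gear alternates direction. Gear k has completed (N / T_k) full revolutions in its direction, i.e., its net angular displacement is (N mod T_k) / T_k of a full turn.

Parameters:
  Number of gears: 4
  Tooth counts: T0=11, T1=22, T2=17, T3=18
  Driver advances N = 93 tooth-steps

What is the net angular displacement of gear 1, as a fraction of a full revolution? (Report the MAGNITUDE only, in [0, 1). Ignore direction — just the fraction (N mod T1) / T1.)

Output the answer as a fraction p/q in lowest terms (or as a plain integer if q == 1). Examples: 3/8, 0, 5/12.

Answer: 5/22

Derivation:
Chain of 4 gears, tooth counts: [11, 22, 17, 18]
  gear 0: T0=11, direction=positive, advance = 93 mod 11 = 5 teeth = 5/11 turn
  gear 1: T1=22, direction=negative, advance = 93 mod 22 = 5 teeth = 5/22 turn
  gear 2: T2=17, direction=positive, advance = 93 mod 17 = 8 teeth = 8/17 turn
  gear 3: T3=18, direction=negative, advance = 93 mod 18 = 3 teeth = 3/18 turn
Gear 1: 93 mod 22 = 5
Fraction = 5 / 22 = 5/22 (gcd(5,22)=1) = 5/22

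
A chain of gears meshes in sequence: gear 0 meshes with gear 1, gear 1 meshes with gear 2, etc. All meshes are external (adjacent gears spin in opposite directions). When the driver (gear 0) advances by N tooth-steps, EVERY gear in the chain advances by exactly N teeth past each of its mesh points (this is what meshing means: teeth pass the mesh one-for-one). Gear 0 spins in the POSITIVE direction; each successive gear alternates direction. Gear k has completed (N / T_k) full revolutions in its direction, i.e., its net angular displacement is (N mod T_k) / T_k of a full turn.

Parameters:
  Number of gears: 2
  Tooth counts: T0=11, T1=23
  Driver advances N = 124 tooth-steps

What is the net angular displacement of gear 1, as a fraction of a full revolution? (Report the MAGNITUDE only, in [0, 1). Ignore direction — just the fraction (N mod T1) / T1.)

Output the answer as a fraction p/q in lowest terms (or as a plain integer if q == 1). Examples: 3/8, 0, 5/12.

Answer: 9/23

Derivation:
Chain of 2 gears, tooth counts: [11, 23]
  gear 0: T0=11, direction=positive, advance = 124 mod 11 = 3 teeth = 3/11 turn
  gear 1: T1=23, direction=negative, advance = 124 mod 23 = 9 teeth = 9/23 turn
Gear 1: 124 mod 23 = 9
Fraction = 9 / 23 = 9/23 (gcd(9,23)=1) = 9/23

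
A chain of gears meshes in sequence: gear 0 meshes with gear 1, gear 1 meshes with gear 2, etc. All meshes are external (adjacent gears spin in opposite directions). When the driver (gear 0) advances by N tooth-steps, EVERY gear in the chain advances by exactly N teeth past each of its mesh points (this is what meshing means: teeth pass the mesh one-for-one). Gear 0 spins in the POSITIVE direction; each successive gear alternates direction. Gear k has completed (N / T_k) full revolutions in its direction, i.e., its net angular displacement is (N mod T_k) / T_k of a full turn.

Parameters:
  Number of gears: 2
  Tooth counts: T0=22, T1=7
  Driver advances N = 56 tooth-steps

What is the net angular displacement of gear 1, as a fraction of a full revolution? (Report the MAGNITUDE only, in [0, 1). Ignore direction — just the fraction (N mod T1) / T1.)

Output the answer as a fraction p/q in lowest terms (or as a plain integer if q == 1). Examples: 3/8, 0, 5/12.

Chain of 2 gears, tooth counts: [22, 7]
  gear 0: T0=22, direction=positive, advance = 56 mod 22 = 12 teeth = 12/22 turn
  gear 1: T1=7, direction=negative, advance = 56 mod 7 = 0 teeth = 0/7 turn
Gear 1: 56 mod 7 = 0
Fraction = 0 / 7 = 0/1 (gcd(0,7)=7) = 0

Answer: 0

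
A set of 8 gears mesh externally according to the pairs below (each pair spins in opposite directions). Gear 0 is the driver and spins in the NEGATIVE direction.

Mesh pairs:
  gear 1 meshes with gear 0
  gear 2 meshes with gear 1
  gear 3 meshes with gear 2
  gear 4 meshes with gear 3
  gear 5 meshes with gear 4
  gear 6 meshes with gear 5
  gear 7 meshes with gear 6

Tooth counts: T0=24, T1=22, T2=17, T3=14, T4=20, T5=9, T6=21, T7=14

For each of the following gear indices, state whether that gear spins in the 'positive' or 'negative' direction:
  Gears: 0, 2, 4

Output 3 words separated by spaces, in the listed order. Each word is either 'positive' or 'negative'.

Answer: negative negative negative

Derivation:
Gear 0 (driver): negative (depth 0)
  gear 1: meshes with gear 0 -> depth 1 -> positive (opposite of gear 0)
  gear 2: meshes with gear 1 -> depth 2 -> negative (opposite of gear 1)
  gear 3: meshes with gear 2 -> depth 3 -> positive (opposite of gear 2)
  gear 4: meshes with gear 3 -> depth 4 -> negative (opposite of gear 3)
  gear 5: meshes with gear 4 -> depth 5 -> positive (opposite of gear 4)
  gear 6: meshes with gear 5 -> depth 6 -> negative (opposite of gear 5)
  gear 7: meshes with gear 6 -> depth 7 -> positive (opposite of gear 6)
Queried indices 0, 2, 4 -> negative, negative, negative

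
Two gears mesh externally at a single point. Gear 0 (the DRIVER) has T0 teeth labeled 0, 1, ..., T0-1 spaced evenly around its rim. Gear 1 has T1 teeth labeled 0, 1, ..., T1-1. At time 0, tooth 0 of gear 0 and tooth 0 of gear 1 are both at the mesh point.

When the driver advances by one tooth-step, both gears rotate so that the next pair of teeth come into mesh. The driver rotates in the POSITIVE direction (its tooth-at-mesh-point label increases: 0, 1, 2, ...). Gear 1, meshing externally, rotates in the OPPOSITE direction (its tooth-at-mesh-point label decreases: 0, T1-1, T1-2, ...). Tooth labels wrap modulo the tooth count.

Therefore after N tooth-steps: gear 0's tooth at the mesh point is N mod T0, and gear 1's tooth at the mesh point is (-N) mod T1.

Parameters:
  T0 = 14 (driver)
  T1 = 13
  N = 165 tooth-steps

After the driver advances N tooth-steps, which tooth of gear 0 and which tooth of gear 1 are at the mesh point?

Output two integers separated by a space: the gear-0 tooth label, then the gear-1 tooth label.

Gear 0 (driver, T0=14): tooth at mesh = N mod T0
  165 = 11 * 14 + 11, so 165 mod 14 = 11
  gear 0 tooth = 11
Gear 1 (driven, T1=13): tooth at mesh = (-N) mod T1
  165 = 12 * 13 + 9, so 165 mod 13 = 9
  (-165) mod 13 = (-9) mod 13 = 13 - 9 = 4
Mesh after 165 steps: gear-0 tooth 11 meets gear-1 tooth 4

Answer: 11 4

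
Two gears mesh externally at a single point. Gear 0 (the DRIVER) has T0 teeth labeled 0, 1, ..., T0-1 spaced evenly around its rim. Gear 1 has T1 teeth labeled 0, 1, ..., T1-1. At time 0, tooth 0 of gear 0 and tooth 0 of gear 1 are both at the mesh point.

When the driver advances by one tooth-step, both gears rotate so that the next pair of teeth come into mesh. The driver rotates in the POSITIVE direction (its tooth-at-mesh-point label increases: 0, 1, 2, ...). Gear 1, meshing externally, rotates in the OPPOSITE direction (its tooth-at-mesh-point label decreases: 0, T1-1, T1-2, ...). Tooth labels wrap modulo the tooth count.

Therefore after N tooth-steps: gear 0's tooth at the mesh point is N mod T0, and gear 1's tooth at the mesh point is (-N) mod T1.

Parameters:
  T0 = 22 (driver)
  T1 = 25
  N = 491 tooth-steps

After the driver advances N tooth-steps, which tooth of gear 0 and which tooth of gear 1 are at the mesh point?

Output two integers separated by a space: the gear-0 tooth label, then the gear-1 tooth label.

Gear 0 (driver, T0=22): tooth at mesh = N mod T0
  491 = 22 * 22 + 7, so 491 mod 22 = 7
  gear 0 tooth = 7
Gear 1 (driven, T1=25): tooth at mesh = (-N) mod T1
  491 = 19 * 25 + 16, so 491 mod 25 = 16
  (-491) mod 25 = (-16) mod 25 = 25 - 16 = 9
Mesh after 491 steps: gear-0 tooth 7 meets gear-1 tooth 9

Answer: 7 9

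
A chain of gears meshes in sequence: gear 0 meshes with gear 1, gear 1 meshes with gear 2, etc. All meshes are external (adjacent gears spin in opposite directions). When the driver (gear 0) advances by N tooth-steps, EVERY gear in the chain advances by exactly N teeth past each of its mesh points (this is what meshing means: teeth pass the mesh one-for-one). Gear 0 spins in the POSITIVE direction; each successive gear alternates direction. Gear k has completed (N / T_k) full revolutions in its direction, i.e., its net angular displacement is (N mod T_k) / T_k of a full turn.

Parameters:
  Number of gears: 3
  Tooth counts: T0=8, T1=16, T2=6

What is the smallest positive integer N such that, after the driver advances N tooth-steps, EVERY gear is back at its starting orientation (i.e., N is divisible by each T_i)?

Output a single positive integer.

Answer: 48

Derivation:
Gear k returns to start when N is a multiple of T_k.
All gears at start simultaneously when N is a common multiple of [8, 16, 6]; the smallest such N is lcm(8, 16, 6).
Start: lcm = T0 = 8
Fold in T1=16: gcd(8, 16) = 8; lcm(8, 16) = 8 * 16 / 8 = 128 / 8 = 16
Fold in T2=6: gcd(16, 6) = 2; lcm(16, 6) = 16 * 6 / 2 = 96 / 2 = 48
Full cycle length = 48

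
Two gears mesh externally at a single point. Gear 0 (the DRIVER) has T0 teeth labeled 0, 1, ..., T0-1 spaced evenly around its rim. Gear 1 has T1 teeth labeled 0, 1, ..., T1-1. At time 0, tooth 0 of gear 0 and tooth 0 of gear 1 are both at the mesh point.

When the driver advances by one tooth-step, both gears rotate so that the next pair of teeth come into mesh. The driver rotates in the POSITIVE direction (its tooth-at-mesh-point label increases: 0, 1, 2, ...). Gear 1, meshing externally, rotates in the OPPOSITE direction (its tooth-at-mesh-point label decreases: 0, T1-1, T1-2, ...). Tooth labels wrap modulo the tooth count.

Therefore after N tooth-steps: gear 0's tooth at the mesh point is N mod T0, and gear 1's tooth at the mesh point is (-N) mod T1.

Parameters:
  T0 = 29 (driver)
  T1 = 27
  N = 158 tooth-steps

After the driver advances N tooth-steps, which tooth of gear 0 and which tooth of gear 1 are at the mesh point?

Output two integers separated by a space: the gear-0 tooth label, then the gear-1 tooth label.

Gear 0 (driver, T0=29): tooth at mesh = N mod T0
  158 = 5 * 29 + 13, so 158 mod 29 = 13
  gear 0 tooth = 13
Gear 1 (driven, T1=27): tooth at mesh = (-N) mod T1
  158 = 5 * 27 + 23, so 158 mod 27 = 23
  (-158) mod 27 = (-23) mod 27 = 27 - 23 = 4
Mesh after 158 steps: gear-0 tooth 13 meets gear-1 tooth 4

Answer: 13 4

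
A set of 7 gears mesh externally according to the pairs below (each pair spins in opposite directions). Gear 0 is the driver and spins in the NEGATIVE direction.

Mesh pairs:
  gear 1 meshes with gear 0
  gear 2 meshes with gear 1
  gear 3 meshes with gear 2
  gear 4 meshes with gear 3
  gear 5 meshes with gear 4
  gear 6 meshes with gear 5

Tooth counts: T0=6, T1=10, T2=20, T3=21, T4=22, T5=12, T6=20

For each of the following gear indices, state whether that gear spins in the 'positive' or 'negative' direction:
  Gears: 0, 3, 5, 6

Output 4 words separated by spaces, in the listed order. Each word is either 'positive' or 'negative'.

Gear 0 (driver): negative (depth 0)
  gear 1: meshes with gear 0 -> depth 1 -> positive (opposite of gear 0)
  gear 2: meshes with gear 1 -> depth 2 -> negative (opposite of gear 1)
  gear 3: meshes with gear 2 -> depth 3 -> positive (opposite of gear 2)
  gear 4: meshes with gear 3 -> depth 4 -> negative (opposite of gear 3)
  gear 5: meshes with gear 4 -> depth 5 -> positive (opposite of gear 4)
  gear 6: meshes with gear 5 -> depth 6 -> negative (opposite of gear 5)
Queried indices 0, 3, 5, 6 -> negative, positive, positive, negative

Answer: negative positive positive negative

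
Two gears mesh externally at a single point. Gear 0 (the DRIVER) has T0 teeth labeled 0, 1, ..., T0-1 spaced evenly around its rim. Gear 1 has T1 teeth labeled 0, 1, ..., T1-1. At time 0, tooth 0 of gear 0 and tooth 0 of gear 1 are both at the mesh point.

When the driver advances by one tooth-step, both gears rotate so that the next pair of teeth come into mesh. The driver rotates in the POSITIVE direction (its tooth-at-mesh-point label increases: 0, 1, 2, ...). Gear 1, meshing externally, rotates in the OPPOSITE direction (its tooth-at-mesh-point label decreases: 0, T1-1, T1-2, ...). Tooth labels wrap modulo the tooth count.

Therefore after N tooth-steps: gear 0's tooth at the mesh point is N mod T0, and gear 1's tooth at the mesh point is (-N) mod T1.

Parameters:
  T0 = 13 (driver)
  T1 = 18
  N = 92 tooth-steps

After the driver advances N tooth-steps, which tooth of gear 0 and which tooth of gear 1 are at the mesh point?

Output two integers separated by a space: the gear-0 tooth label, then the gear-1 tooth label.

Gear 0 (driver, T0=13): tooth at mesh = N mod T0
  92 = 7 * 13 + 1, so 92 mod 13 = 1
  gear 0 tooth = 1
Gear 1 (driven, T1=18): tooth at mesh = (-N) mod T1
  92 = 5 * 18 + 2, so 92 mod 18 = 2
  (-92) mod 18 = (-2) mod 18 = 18 - 2 = 16
Mesh after 92 steps: gear-0 tooth 1 meets gear-1 tooth 16

Answer: 1 16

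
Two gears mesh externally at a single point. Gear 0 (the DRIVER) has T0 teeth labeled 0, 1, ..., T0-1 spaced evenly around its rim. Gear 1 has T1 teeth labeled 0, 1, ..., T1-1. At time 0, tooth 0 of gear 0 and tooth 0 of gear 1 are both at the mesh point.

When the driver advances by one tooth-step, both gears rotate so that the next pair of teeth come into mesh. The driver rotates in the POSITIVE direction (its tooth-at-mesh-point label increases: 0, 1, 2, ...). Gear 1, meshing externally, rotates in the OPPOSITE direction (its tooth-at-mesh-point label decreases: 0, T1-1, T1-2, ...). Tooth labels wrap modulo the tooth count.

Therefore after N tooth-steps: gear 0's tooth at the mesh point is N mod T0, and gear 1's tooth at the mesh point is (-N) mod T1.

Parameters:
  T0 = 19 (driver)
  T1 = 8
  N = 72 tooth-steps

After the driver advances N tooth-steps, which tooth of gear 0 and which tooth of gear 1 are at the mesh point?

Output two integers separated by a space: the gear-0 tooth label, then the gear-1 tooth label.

Answer: 15 0

Derivation:
Gear 0 (driver, T0=19): tooth at mesh = N mod T0
  72 = 3 * 19 + 15, so 72 mod 19 = 15
  gear 0 tooth = 15
Gear 1 (driven, T1=8): tooth at mesh = (-N) mod T1
  72 = 9 * 8 + 0, so 72 mod 8 = 0
  (-72) mod 8 = 0
Mesh after 72 steps: gear-0 tooth 15 meets gear-1 tooth 0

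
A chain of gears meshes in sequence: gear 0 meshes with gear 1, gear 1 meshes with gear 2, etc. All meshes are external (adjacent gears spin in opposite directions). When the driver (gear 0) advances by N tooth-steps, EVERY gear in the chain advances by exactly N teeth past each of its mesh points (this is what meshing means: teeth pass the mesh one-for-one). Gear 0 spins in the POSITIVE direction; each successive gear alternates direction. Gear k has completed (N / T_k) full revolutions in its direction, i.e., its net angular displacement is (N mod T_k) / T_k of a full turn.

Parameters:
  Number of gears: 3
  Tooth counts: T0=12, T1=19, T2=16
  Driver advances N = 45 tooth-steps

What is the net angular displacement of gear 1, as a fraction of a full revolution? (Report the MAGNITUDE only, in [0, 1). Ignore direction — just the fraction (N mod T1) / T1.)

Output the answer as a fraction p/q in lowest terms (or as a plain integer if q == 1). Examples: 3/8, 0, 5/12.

Chain of 3 gears, tooth counts: [12, 19, 16]
  gear 0: T0=12, direction=positive, advance = 45 mod 12 = 9 teeth = 9/12 turn
  gear 1: T1=19, direction=negative, advance = 45 mod 19 = 7 teeth = 7/19 turn
  gear 2: T2=16, direction=positive, advance = 45 mod 16 = 13 teeth = 13/16 turn
Gear 1: 45 mod 19 = 7
Fraction = 7 / 19 = 7/19 (gcd(7,19)=1) = 7/19

Answer: 7/19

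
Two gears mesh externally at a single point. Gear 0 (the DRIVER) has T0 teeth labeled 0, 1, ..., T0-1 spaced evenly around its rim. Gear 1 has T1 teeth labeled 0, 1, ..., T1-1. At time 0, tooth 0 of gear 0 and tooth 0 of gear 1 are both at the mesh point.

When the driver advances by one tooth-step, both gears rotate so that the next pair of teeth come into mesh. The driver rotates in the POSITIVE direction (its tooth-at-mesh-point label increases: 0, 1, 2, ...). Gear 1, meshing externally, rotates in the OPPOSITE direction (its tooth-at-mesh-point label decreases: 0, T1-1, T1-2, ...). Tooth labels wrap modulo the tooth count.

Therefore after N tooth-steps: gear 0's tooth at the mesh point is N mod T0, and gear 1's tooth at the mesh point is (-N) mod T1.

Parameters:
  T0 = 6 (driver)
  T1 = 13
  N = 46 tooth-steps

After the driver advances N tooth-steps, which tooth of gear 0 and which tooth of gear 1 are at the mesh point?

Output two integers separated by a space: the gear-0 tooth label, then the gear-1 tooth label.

Answer: 4 6

Derivation:
Gear 0 (driver, T0=6): tooth at mesh = N mod T0
  46 = 7 * 6 + 4, so 46 mod 6 = 4
  gear 0 tooth = 4
Gear 1 (driven, T1=13): tooth at mesh = (-N) mod T1
  46 = 3 * 13 + 7, so 46 mod 13 = 7
  (-46) mod 13 = (-7) mod 13 = 13 - 7 = 6
Mesh after 46 steps: gear-0 tooth 4 meets gear-1 tooth 6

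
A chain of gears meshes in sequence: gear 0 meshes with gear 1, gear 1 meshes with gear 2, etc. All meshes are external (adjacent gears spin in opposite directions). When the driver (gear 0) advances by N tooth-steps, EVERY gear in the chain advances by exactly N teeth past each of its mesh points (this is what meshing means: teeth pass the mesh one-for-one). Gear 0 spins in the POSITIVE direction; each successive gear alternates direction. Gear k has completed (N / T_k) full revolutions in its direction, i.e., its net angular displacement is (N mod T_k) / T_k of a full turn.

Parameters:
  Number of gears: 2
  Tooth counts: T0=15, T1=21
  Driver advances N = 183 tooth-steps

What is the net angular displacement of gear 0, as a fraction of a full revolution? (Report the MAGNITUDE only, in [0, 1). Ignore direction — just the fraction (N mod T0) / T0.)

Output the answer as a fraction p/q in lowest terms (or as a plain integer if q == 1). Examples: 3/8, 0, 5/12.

Chain of 2 gears, tooth counts: [15, 21]
  gear 0: T0=15, direction=positive, advance = 183 mod 15 = 3 teeth = 3/15 turn
  gear 1: T1=21, direction=negative, advance = 183 mod 21 = 15 teeth = 15/21 turn
Gear 0: 183 mod 15 = 3
Fraction = 3 / 15 = 1/5 (gcd(3,15)=3) = 1/5

Answer: 1/5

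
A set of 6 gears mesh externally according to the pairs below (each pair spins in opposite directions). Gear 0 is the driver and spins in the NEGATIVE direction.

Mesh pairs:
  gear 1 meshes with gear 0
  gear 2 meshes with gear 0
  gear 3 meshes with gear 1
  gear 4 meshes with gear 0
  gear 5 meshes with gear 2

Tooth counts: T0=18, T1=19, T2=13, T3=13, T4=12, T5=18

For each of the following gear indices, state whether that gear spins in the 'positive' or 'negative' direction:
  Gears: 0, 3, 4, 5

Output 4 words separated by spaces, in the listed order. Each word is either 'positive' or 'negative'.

Gear 0 (driver): negative (depth 0)
  gear 1: meshes with gear 0 -> depth 1 -> positive (opposite of gear 0)
  gear 2: meshes with gear 0 -> depth 1 -> positive (opposite of gear 0)
  gear 3: meshes with gear 1 -> depth 2 -> negative (opposite of gear 1)
  gear 4: meshes with gear 0 -> depth 1 -> positive (opposite of gear 0)
  gear 5: meshes with gear 2 -> depth 2 -> negative (opposite of gear 2)
Queried indices 0, 3, 4, 5 -> negative, negative, positive, negative

Answer: negative negative positive negative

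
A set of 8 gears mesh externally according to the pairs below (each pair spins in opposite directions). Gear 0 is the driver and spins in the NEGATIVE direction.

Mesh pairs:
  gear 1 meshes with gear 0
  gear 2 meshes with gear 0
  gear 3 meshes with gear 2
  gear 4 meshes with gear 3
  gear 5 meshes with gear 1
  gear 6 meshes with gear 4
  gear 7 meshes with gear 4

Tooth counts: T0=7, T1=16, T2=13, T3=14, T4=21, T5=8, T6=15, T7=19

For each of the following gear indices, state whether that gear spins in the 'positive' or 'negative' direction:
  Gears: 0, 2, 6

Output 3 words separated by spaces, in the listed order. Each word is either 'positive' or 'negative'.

Answer: negative positive negative

Derivation:
Gear 0 (driver): negative (depth 0)
  gear 1: meshes with gear 0 -> depth 1 -> positive (opposite of gear 0)
  gear 2: meshes with gear 0 -> depth 1 -> positive (opposite of gear 0)
  gear 3: meshes with gear 2 -> depth 2 -> negative (opposite of gear 2)
  gear 4: meshes with gear 3 -> depth 3 -> positive (opposite of gear 3)
  gear 5: meshes with gear 1 -> depth 2 -> negative (opposite of gear 1)
  gear 6: meshes with gear 4 -> depth 4 -> negative (opposite of gear 4)
  gear 7: meshes with gear 4 -> depth 4 -> negative (opposite of gear 4)
Queried indices 0, 2, 6 -> negative, positive, negative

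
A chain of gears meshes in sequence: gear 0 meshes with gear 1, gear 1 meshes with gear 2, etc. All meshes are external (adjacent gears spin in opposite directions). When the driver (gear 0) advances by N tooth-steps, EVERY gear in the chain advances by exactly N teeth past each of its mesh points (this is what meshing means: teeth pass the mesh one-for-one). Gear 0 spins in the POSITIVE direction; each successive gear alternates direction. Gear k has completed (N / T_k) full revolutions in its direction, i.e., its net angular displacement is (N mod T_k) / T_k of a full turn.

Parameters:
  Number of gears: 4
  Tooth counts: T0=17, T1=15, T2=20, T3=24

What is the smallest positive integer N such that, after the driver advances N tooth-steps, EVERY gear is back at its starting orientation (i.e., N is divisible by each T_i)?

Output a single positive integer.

Gear k returns to start when N is a multiple of T_k.
All gears at start simultaneously when N is a common multiple of [17, 15, 20, 24]; the smallest such N is lcm(17, 15, 20, 24).
Start: lcm = T0 = 17
Fold in T1=15: gcd(17, 15) = 1; lcm(17, 15) = 17 * 15 / 1 = 255 / 1 = 255
Fold in T2=20: gcd(255, 20) = 5; lcm(255, 20) = 255 * 20 / 5 = 5100 / 5 = 1020
Fold in T3=24: gcd(1020, 24) = 12; lcm(1020, 24) = 1020 * 24 / 12 = 24480 / 12 = 2040
Full cycle length = 2040

Answer: 2040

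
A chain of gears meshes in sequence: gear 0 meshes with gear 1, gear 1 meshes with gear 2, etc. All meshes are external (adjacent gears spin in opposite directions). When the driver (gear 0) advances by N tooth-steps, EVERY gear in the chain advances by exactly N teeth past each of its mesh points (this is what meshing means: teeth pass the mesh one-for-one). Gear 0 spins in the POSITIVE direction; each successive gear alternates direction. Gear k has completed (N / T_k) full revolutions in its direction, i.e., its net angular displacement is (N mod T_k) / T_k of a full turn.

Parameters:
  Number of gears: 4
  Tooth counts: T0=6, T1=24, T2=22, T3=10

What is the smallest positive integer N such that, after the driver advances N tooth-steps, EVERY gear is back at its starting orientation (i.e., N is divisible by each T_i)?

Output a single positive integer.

Answer: 1320

Derivation:
Gear k returns to start when N is a multiple of T_k.
All gears at start simultaneously when N is a common multiple of [6, 24, 22, 10]; the smallest such N is lcm(6, 24, 22, 10).
Start: lcm = T0 = 6
Fold in T1=24: gcd(6, 24) = 6; lcm(6, 24) = 6 * 24 / 6 = 144 / 6 = 24
Fold in T2=22: gcd(24, 22) = 2; lcm(24, 22) = 24 * 22 / 2 = 528 / 2 = 264
Fold in T3=10: gcd(264, 10) = 2; lcm(264, 10) = 264 * 10 / 2 = 2640 / 2 = 1320
Full cycle length = 1320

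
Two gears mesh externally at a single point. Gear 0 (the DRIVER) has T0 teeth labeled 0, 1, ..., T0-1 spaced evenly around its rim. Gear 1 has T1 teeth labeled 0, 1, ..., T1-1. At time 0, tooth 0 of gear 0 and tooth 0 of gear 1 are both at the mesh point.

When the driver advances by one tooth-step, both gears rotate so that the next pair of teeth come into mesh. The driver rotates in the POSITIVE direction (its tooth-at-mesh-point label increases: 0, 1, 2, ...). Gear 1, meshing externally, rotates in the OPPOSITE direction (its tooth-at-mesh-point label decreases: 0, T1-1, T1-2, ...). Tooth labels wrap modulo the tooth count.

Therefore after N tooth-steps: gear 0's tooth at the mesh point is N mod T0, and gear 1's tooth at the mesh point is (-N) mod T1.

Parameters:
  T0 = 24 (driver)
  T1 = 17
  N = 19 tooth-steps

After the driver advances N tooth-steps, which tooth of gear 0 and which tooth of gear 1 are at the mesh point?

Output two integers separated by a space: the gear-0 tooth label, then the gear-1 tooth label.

Answer: 19 15

Derivation:
Gear 0 (driver, T0=24): tooth at mesh = N mod T0
  19 = 0 * 24 + 19, so 19 mod 24 = 19
  gear 0 tooth = 19
Gear 1 (driven, T1=17): tooth at mesh = (-N) mod T1
  19 = 1 * 17 + 2, so 19 mod 17 = 2
  (-19) mod 17 = (-2) mod 17 = 17 - 2 = 15
Mesh after 19 steps: gear-0 tooth 19 meets gear-1 tooth 15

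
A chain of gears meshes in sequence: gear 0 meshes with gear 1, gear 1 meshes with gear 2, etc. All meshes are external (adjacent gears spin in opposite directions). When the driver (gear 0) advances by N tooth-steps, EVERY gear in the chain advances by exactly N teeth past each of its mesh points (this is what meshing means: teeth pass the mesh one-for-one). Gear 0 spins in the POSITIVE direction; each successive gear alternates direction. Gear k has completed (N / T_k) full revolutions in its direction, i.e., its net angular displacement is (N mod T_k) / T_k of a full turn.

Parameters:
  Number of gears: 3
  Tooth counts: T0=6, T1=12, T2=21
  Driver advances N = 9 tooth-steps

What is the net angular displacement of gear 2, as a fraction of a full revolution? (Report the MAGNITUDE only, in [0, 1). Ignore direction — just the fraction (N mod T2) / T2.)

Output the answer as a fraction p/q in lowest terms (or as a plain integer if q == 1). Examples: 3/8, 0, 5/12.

Answer: 3/7

Derivation:
Chain of 3 gears, tooth counts: [6, 12, 21]
  gear 0: T0=6, direction=positive, advance = 9 mod 6 = 3 teeth = 3/6 turn
  gear 1: T1=12, direction=negative, advance = 9 mod 12 = 9 teeth = 9/12 turn
  gear 2: T2=21, direction=positive, advance = 9 mod 21 = 9 teeth = 9/21 turn
Gear 2: 9 mod 21 = 9
Fraction = 9 / 21 = 3/7 (gcd(9,21)=3) = 3/7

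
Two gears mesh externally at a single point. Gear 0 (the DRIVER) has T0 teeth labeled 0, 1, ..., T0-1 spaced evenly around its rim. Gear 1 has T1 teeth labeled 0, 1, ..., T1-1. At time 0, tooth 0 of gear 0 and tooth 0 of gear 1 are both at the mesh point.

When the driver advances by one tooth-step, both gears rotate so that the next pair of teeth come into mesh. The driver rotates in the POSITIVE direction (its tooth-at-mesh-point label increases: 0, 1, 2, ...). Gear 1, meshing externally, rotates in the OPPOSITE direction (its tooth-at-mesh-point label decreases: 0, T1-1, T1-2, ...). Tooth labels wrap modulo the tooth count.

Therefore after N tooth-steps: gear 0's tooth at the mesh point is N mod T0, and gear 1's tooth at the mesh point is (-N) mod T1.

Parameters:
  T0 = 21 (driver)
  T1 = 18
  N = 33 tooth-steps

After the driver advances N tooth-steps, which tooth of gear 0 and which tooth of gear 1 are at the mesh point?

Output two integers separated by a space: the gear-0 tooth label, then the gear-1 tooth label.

Answer: 12 3

Derivation:
Gear 0 (driver, T0=21): tooth at mesh = N mod T0
  33 = 1 * 21 + 12, so 33 mod 21 = 12
  gear 0 tooth = 12
Gear 1 (driven, T1=18): tooth at mesh = (-N) mod T1
  33 = 1 * 18 + 15, so 33 mod 18 = 15
  (-33) mod 18 = (-15) mod 18 = 18 - 15 = 3
Mesh after 33 steps: gear-0 tooth 12 meets gear-1 tooth 3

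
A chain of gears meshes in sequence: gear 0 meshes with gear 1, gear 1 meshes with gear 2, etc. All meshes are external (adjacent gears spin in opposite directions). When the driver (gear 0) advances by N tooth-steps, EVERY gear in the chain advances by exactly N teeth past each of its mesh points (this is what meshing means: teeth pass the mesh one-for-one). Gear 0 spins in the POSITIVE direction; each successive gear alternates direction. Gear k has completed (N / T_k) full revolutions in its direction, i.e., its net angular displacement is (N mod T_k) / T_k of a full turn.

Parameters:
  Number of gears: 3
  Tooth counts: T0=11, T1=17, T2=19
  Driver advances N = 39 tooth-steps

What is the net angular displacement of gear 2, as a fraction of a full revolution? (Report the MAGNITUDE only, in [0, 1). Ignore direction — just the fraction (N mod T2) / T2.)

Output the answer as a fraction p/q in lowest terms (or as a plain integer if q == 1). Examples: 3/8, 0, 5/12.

Answer: 1/19

Derivation:
Chain of 3 gears, tooth counts: [11, 17, 19]
  gear 0: T0=11, direction=positive, advance = 39 mod 11 = 6 teeth = 6/11 turn
  gear 1: T1=17, direction=negative, advance = 39 mod 17 = 5 teeth = 5/17 turn
  gear 2: T2=19, direction=positive, advance = 39 mod 19 = 1 teeth = 1/19 turn
Gear 2: 39 mod 19 = 1
Fraction = 1 / 19 = 1/19 (gcd(1,19)=1) = 1/19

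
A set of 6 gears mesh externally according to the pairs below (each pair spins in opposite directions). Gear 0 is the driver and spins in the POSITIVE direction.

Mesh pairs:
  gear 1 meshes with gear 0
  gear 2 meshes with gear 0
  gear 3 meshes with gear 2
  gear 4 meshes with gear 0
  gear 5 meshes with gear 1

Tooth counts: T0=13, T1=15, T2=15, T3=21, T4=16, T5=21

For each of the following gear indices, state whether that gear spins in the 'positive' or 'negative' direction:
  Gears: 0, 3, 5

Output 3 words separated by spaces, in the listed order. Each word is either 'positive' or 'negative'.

Answer: positive positive positive

Derivation:
Gear 0 (driver): positive (depth 0)
  gear 1: meshes with gear 0 -> depth 1 -> negative (opposite of gear 0)
  gear 2: meshes with gear 0 -> depth 1 -> negative (opposite of gear 0)
  gear 3: meshes with gear 2 -> depth 2 -> positive (opposite of gear 2)
  gear 4: meshes with gear 0 -> depth 1 -> negative (opposite of gear 0)
  gear 5: meshes with gear 1 -> depth 2 -> positive (opposite of gear 1)
Queried indices 0, 3, 5 -> positive, positive, positive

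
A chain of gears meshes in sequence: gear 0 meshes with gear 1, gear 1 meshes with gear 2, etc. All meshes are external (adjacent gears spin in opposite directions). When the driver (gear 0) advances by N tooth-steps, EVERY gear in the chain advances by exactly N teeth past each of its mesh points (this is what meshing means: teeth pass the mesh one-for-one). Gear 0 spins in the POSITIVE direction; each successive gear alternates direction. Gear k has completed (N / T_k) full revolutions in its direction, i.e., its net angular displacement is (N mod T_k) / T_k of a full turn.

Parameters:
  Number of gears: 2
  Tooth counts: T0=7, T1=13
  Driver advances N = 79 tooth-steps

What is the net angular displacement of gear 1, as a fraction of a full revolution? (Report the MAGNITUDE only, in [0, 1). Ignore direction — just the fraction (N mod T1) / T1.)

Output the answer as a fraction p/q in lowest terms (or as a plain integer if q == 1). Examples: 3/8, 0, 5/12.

Chain of 2 gears, tooth counts: [7, 13]
  gear 0: T0=7, direction=positive, advance = 79 mod 7 = 2 teeth = 2/7 turn
  gear 1: T1=13, direction=negative, advance = 79 mod 13 = 1 teeth = 1/13 turn
Gear 1: 79 mod 13 = 1
Fraction = 1 / 13 = 1/13 (gcd(1,13)=1) = 1/13

Answer: 1/13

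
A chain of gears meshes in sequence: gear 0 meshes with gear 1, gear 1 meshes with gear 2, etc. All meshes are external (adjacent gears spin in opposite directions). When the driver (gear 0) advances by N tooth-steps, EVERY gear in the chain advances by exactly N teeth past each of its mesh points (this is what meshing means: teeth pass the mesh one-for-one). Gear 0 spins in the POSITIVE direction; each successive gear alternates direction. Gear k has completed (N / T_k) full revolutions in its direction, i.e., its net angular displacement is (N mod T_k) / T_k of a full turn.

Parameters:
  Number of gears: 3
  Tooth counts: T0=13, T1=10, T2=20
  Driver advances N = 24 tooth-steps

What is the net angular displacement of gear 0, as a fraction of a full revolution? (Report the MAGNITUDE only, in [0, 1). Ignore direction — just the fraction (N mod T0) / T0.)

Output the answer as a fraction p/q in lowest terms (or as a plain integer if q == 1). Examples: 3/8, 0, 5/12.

Chain of 3 gears, tooth counts: [13, 10, 20]
  gear 0: T0=13, direction=positive, advance = 24 mod 13 = 11 teeth = 11/13 turn
  gear 1: T1=10, direction=negative, advance = 24 mod 10 = 4 teeth = 4/10 turn
  gear 2: T2=20, direction=positive, advance = 24 mod 20 = 4 teeth = 4/20 turn
Gear 0: 24 mod 13 = 11
Fraction = 11 / 13 = 11/13 (gcd(11,13)=1) = 11/13

Answer: 11/13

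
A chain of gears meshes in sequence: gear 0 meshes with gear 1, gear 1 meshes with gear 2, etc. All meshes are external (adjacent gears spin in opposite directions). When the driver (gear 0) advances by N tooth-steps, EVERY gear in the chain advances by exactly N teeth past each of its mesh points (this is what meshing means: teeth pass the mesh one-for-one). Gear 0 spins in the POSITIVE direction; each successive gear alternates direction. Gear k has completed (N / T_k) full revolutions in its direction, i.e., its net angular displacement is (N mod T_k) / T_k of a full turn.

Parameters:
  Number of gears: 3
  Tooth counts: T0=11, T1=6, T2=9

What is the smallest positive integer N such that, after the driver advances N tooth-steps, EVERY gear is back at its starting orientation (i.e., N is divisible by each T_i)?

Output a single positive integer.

Answer: 198

Derivation:
Gear k returns to start when N is a multiple of T_k.
All gears at start simultaneously when N is a common multiple of [11, 6, 9]; the smallest such N is lcm(11, 6, 9).
Start: lcm = T0 = 11
Fold in T1=6: gcd(11, 6) = 1; lcm(11, 6) = 11 * 6 / 1 = 66 / 1 = 66
Fold in T2=9: gcd(66, 9) = 3; lcm(66, 9) = 66 * 9 / 3 = 594 / 3 = 198
Full cycle length = 198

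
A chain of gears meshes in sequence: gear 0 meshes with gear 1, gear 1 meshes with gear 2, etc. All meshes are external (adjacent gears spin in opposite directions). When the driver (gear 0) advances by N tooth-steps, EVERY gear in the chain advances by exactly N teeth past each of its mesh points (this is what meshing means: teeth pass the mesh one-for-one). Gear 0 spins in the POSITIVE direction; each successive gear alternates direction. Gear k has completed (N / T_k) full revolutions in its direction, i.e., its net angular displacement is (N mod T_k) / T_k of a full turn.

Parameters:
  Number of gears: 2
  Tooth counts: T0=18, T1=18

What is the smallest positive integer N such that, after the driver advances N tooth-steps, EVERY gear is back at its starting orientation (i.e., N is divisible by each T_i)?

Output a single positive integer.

Answer: 18

Derivation:
Gear k returns to start when N is a multiple of T_k.
All gears at start simultaneously when N is a common multiple of [18, 18]; the smallest such N is lcm(18, 18).
Start: lcm = T0 = 18
Fold in T1=18: gcd(18, 18) = 18; lcm(18, 18) = 18 * 18 / 18 = 324 / 18 = 18
Full cycle length = 18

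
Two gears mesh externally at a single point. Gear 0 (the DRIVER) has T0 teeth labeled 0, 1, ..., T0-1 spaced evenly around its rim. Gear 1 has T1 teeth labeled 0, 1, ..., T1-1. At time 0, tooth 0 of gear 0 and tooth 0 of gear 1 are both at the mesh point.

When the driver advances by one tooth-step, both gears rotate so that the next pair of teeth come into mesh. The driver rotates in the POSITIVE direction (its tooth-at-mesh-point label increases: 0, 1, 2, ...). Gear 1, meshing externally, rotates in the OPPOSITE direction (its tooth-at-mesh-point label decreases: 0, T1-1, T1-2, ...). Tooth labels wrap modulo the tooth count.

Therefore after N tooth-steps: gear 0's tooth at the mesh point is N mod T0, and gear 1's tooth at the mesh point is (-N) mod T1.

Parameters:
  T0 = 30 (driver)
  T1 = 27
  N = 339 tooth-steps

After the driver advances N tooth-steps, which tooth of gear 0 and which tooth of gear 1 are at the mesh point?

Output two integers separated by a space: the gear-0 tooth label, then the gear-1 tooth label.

Answer: 9 12

Derivation:
Gear 0 (driver, T0=30): tooth at mesh = N mod T0
  339 = 11 * 30 + 9, so 339 mod 30 = 9
  gear 0 tooth = 9
Gear 1 (driven, T1=27): tooth at mesh = (-N) mod T1
  339 = 12 * 27 + 15, so 339 mod 27 = 15
  (-339) mod 27 = (-15) mod 27 = 27 - 15 = 12
Mesh after 339 steps: gear-0 tooth 9 meets gear-1 tooth 12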